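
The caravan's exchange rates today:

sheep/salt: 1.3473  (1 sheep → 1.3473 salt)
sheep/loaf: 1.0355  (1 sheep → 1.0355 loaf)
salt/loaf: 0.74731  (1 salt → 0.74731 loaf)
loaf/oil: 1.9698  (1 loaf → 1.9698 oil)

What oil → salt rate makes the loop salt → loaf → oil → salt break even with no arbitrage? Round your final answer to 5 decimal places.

0.67932

Known legs of the cycle: 0.74731 × 1.9698 = 1.472051238
For no arbitrage the full-cycle product must be 1, so the missing rate is 1 / 1.472051238 ≈ 0.6793242.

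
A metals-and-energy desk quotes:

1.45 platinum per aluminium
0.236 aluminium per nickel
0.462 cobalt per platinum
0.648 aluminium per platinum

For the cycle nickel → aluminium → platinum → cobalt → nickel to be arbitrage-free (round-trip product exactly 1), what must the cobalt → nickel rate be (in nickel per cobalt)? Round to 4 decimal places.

6.3253

Known legs of the cycle: 0.236 × 1.45 × 0.462 = 0.1580964
For no arbitrage the full-cycle product must be 1, so the missing rate is 1 / 0.1580964 ≈ 6.325255.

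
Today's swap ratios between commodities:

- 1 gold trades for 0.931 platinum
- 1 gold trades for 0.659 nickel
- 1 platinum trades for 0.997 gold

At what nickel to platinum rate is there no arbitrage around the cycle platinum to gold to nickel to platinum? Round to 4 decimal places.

Known legs of the cycle: 0.997 × 0.659 = 0.657023
For no arbitrage the full-cycle product must be 1, so the missing rate is 1 / 0.657023 ≈ 1.522017.

1.5220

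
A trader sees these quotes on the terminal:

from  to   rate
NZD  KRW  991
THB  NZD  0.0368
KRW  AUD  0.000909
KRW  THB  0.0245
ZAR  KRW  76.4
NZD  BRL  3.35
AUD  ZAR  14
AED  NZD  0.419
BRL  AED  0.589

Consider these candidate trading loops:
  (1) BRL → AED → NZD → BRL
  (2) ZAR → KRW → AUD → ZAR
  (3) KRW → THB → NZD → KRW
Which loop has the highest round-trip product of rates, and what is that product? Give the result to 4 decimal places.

0.9723

(1) 0.589 × 0.419 × 3.35 = 0.82675
(2) 76.4 × 0.000909 × 14 = 0.97227
(3) 0.0245 × 0.0368 × 991 = 0.89349
Highest is cycle (2) at 0.9723 (≤1, no arbitrage).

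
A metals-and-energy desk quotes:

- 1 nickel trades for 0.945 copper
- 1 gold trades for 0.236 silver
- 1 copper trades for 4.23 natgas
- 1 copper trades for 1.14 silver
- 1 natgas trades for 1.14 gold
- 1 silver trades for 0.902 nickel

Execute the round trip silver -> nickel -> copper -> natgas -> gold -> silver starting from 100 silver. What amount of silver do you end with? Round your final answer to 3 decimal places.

100 silver × 0.902 = 90.2 nickel
90.2 nickel × 0.945 = 85.239 copper
85.239 copper × 4.23 = 360.56097 natgas
360.56097 natgas × 1.14 = 411.0395058 gold
411.0395058 gold × 0.236 = 97.0053233688 silver

97.005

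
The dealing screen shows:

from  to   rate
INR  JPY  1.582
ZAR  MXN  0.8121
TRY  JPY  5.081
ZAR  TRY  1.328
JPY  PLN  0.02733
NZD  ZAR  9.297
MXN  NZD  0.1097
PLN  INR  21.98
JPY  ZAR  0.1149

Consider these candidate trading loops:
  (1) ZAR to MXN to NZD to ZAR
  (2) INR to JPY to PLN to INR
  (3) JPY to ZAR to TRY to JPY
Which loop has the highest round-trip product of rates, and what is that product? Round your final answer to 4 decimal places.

0.9503

(1) 0.8121 × 0.1097 × 9.297 = 0.82825
(2) 1.582 × 0.02733 × 21.98 = 0.95033
(3) 0.1149 × 1.328 × 5.081 = 0.77530
Highest is cycle (2) at 0.9503 (≤1, no arbitrage).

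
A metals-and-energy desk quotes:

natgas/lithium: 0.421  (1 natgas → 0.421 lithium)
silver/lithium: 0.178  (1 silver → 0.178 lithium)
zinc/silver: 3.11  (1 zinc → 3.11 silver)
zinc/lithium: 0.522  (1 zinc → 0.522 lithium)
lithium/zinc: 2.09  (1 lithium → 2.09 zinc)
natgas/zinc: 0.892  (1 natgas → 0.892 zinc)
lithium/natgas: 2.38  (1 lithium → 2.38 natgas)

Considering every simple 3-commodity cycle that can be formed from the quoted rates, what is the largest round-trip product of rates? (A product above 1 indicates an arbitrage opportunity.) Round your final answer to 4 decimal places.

1.1570

zinc→silver→lithium→zinc: 3.11 × 0.178 × 2.09 = 1.15698
zinc→lithium→natgas→zinc: 0.522 × 2.38 × 0.892 = 1.10819
Maximum is zinc→silver→lithium→zinc at 1.1570; arbitrage exists.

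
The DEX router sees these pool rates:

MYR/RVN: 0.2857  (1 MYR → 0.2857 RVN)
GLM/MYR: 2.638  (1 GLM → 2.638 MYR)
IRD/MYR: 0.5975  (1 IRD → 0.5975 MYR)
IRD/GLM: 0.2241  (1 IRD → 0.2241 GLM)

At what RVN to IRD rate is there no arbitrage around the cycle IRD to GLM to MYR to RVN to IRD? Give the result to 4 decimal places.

Known legs of the cycle: 0.2241 × 2.638 × 0.2857 = 0.16889892606
For no arbitrage the full-cycle product must be 1, so the missing rate is 1 / 0.16889892606 ≈ 5.920701.

5.9207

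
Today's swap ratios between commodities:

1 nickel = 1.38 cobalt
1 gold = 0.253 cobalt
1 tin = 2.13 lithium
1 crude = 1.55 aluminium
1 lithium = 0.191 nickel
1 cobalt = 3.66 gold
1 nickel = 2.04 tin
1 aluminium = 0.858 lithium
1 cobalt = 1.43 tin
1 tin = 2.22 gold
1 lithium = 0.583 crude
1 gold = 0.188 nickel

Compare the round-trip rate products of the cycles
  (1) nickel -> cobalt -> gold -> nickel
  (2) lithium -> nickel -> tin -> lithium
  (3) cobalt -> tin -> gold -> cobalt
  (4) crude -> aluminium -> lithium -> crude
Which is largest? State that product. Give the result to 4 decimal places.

0.9496

(1) 1.38 × 3.66 × 0.188 = 0.94955
(2) 0.191 × 2.04 × 2.13 = 0.82993
(3) 1.43 × 2.22 × 0.253 = 0.80317
(4) 1.55 × 0.858 × 0.583 = 0.77533
Highest is cycle (1) at 0.9496 (≤1, no arbitrage).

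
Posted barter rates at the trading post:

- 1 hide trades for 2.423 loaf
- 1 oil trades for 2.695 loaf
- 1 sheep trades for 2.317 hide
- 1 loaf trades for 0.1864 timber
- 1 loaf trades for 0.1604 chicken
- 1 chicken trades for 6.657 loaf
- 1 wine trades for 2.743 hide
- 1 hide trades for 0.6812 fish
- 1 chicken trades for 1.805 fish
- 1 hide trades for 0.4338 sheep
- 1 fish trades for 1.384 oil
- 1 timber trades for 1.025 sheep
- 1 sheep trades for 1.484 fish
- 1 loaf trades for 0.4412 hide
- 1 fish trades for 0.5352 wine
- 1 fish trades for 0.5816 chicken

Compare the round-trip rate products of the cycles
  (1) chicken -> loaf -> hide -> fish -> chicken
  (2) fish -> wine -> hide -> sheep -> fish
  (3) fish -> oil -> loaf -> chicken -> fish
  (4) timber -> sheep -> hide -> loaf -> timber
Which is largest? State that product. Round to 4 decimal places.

(1) 6.657 × 0.4412 × 0.6812 × 0.5816 = 1.16363
(2) 0.5352 × 2.743 × 0.4338 × 1.484 = 0.94507
(3) 1.384 × 2.695 × 0.1604 × 1.805 = 1.07988
(4) 1.025 × 2.317 × 2.423 × 0.1864 = 1.07263
Highest is cycle (1) at 1.1636 (>1, arbitrage).

1.1636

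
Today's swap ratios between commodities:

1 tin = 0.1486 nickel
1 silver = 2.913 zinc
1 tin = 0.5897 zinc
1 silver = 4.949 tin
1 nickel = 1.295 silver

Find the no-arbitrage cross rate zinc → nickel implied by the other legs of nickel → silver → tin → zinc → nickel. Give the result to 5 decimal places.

Known legs of the cycle: 1.295 × 4.949 × 0.5897 = 3.7793607635
For no arbitrage the full-cycle product must be 1, so the missing rate is 1 / 3.7793607635 ≈ 0.2645950.

0.26460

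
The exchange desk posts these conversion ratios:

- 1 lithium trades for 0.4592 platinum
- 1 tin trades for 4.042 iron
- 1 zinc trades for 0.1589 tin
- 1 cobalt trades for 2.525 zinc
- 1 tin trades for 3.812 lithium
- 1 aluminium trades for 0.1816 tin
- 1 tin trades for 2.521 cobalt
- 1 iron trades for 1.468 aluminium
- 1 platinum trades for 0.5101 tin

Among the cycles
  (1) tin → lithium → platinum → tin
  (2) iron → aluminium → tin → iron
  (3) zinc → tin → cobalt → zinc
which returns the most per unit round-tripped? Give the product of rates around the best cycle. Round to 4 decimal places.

(1) 3.812 × 0.4592 × 0.5101 = 0.89291
(2) 1.468 × 0.1816 × 4.042 = 1.07755
(3) 0.1589 × 2.521 × 2.525 = 1.01148
Highest is cycle (2) at 1.0776 (>1, arbitrage).

1.0776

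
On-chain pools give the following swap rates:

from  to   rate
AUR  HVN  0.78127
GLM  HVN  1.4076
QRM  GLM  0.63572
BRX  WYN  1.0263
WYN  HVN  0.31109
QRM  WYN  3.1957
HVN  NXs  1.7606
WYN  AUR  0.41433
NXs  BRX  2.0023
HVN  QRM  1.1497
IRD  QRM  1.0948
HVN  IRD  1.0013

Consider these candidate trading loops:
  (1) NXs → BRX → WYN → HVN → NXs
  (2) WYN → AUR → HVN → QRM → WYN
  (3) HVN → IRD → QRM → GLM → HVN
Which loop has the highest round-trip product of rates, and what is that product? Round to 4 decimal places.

1.1893

(1) 2.0023 × 1.0263 × 0.31109 × 1.7606 = 1.12551
(2) 0.41433 × 0.78127 × 1.1497 × 3.1957 = 1.18932
(3) 1.0013 × 1.0948 × 0.63572 × 1.4076 = 0.98094
Highest is cycle (2) at 1.1893 (>1, arbitrage).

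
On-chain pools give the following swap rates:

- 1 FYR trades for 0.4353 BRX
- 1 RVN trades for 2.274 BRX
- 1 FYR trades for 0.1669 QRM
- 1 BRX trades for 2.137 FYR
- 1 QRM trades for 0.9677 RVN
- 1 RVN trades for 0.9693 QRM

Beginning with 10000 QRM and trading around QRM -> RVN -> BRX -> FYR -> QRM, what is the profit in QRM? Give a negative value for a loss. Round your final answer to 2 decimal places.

10000 QRM × 0.9677 = 9677 RVN
9677 RVN × 2.274 = 22005.498 BRX
22005.498 BRX × 2.137 = 47025.749226 FYR
47025.749226 FYR × 0.1669 = 7848.5975458194 QRM
Net change: 7848.5975458194 − 10000 = -2151.4024541806 QRM

-2151.40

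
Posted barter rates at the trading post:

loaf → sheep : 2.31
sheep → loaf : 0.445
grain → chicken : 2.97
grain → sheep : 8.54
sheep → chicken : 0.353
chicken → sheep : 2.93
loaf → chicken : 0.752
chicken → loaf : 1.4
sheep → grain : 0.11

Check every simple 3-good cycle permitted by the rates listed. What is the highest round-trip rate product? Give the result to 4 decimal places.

loaf→sheep→chicken→loaf: 2.31 × 0.353 × 1.4 = 1.14160
loaf→chicken→sheep→loaf: 0.752 × 2.93 × 0.445 = 0.98050
chicken→sheep→grain→chicken: 2.93 × 0.11 × 2.97 = 0.95723
Maximum is loaf→sheep→chicken→loaf at 1.1416; arbitrage exists.

1.1416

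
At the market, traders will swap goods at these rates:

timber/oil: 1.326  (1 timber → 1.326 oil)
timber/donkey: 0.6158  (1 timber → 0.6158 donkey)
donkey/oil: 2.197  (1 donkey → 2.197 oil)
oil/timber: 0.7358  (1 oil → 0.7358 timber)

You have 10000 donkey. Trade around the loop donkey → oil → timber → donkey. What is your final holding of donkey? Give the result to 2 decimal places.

10000 donkey × 2.197 = 21970 oil
21970 oil × 0.7358 = 16165.526 timber
16165.526 timber × 0.6158 = 9954.7309108 donkey

9954.73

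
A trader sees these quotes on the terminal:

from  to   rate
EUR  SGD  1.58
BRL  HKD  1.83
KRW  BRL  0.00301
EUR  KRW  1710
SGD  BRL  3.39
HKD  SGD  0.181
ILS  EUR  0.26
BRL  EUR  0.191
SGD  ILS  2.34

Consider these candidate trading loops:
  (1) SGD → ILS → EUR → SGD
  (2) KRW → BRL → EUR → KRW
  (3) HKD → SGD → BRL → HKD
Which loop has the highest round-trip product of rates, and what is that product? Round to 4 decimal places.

1.1229

(1) 2.34 × 0.26 × 1.58 = 0.96127
(2) 0.00301 × 0.191 × 1710 = 0.98310
(3) 0.181 × 3.39 × 1.83 = 1.12287
Highest is cycle (3) at 1.1229 (>1, arbitrage).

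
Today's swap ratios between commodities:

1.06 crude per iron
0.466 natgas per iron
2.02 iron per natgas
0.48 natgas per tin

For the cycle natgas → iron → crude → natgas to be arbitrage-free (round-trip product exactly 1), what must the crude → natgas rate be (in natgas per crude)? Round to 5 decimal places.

Known legs of the cycle: 2.02 × 1.06 = 2.1412
For no arbitrage the full-cycle product must be 1, so the missing rate is 1 / 2.1412 ≈ 0.4670278.

0.46703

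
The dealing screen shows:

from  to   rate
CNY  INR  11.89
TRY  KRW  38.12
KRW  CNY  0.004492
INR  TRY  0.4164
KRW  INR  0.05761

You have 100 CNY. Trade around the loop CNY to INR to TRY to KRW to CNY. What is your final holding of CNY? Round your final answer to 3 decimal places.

84.778

100 CNY × 11.89 = 1189 INR
1189 INR × 0.4164 = 495.0996 TRY
495.0996 TRY × 38.12 = 18873.196752 KRW
18873.196752 KRW × 0.004492 = 84.778399809984 CNY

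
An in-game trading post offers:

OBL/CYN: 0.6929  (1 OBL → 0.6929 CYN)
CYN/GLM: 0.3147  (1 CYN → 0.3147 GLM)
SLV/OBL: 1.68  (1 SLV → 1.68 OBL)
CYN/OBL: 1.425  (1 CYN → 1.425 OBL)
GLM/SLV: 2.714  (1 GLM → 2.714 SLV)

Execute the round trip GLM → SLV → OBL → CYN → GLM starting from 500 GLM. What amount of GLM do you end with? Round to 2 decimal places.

497.11

500 GLM × 2.714 = 1357 SLV
1357 SLV × 1.68 = 2279.76 OBL
2279.76 OBL × 0.6929 = 1579.645704 CYN
1579.645704 CYN × 0.3147 = 497.1145030488 GLM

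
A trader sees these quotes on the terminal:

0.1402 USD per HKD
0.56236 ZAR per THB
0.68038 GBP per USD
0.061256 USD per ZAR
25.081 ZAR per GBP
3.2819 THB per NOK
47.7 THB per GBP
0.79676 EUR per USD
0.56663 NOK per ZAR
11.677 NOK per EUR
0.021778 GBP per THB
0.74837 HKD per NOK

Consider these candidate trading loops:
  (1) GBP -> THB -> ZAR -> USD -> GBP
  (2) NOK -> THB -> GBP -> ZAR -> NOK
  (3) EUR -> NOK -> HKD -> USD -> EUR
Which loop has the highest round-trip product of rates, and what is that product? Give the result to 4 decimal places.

(1) 47.7 × 0.56236 × 0.061256 × 0.68038 = 1.11798
(2) 3.2819 × 0.021778 × 25.081 × 0.56663 = 1.01575
(3) 11.677 × 0.74837 × 0.1402 × 0.79676 = 0.97616
Highest is cycle (1) at 1.1180 (>1, arbitrage).

1.1180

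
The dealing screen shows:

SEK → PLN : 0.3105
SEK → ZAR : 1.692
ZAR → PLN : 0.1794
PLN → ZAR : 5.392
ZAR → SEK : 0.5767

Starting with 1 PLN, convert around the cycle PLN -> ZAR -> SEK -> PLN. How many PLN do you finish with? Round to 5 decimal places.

0.96552

1 PLN × 5.392 = 5.392 ZAR
5.392 ZAR × 0.5767 = 3.1095664 SEK
3.1095664 SEK × 0.3105 = 0.9655203672 PLN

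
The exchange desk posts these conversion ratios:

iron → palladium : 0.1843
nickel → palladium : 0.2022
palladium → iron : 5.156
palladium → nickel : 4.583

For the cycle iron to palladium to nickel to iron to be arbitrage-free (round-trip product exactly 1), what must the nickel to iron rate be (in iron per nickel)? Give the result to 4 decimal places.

1.1839

Known legs of the cycle: 0.1843 × 4.583 = 0.8446469
For no arbitrage the full-cycle product must be 1, so the missing rate is 1 / 0.8446469 ≈ 1.183927.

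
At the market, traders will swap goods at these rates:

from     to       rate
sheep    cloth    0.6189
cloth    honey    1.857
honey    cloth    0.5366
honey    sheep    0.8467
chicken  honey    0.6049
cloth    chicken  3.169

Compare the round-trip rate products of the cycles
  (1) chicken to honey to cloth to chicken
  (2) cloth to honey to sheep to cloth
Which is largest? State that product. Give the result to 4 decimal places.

1.0286

(1) 0.6049 × 0.5366 × 3.169 = 1.02862
(2) 1.857 × 0.8467 × 0.6189 = 0.97311
Highest is cycle (1) at 1.0286 (>1, arbitrage).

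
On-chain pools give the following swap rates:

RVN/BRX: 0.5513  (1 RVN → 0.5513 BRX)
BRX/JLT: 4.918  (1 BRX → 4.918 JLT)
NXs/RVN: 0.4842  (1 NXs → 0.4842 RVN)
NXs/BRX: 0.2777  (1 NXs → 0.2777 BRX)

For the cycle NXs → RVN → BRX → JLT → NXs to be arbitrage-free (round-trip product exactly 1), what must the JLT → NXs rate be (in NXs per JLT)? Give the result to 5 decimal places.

Known legs of the cycle: 0.4842 × 0.5513 × 4.918 = 1.31280826428
For no arbitrage the full-cycle product must be 1, so the missing rate is 1 / 1.31280826428 ≈ 0.7617259.

0.76173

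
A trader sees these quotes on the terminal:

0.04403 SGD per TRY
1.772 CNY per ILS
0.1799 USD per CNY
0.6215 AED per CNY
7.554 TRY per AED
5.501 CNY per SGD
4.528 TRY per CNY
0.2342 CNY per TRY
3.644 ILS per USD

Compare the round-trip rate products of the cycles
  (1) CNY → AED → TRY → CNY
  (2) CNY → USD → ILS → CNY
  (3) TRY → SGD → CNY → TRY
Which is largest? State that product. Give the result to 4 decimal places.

(1) 0.6215 × 7.554 × 0.2342 = 1.09952
(2) 0.1799 × 3.644 × 1.772 = 1.16164
(3) 0.04403 × 5.501 × 4.528 = 1.09672
Highest is cycle (2) at 1.1616 (>1, arbitrage).

1.1616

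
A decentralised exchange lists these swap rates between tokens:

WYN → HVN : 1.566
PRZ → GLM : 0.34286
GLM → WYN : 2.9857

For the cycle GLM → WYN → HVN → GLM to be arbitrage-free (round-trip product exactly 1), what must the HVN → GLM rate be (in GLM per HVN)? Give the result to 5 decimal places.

0.21388

Known legs of the cycle: 2.9857 × 1.566 = 4.6756062
For no arbitrage the full-cycle product must be 1, so the missing rate is 1 / 4.6756062 ≈ 0.2138760.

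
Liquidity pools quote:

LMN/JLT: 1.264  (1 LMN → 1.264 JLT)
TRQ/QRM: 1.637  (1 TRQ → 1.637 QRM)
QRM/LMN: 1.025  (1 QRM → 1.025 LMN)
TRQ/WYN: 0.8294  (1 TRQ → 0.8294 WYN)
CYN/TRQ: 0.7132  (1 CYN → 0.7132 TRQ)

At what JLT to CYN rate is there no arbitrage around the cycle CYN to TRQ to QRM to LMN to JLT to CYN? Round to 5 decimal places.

0.66110

Known legs of the cycle: 0.7132 × 1.637 × 1.025 × 1.264 = 1.51262388304
For no arbitrage the full-cycle product must be 1, so the missing rate is 1 / 1.51262388304 ≈ 0.6611029.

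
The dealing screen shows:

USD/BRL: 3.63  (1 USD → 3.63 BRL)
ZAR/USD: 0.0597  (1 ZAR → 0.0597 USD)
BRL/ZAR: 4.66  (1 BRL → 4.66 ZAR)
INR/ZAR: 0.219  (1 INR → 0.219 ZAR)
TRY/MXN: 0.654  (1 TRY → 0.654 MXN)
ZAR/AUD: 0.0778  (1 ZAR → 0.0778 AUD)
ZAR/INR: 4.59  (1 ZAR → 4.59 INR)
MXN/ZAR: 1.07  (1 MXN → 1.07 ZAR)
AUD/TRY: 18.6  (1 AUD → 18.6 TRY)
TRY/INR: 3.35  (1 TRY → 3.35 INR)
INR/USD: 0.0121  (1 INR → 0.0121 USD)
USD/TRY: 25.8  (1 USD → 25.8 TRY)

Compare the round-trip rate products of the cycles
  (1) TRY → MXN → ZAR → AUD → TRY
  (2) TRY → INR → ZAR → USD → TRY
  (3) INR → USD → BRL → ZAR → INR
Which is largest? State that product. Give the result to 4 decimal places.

(1) 0.654 × 1.07 × 0.0778 × 18.6 = 1.01264
(2) 3.35 × 0.219 × 0.0597 × 25.8 = 1.13001
(3) 0.0121 × 3.63 × 4.66 × 4.59 = 0.93949
Highest is cycle (2) at 1.1300 (>1, arbitrage).

1.1300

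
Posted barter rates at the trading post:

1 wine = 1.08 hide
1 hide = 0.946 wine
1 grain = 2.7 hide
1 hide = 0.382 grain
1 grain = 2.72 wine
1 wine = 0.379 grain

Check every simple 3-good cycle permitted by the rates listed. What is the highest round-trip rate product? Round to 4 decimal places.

hide→grain→wine→hide: 0.382 × 2.72 × 1.08 = 1.12216
hide→wine→grain→hide: 0.946 × 0.379 × 2.7 = 0.96804
Maximum is hide→grain→wine→hide at 1.1222; arbitrage exists.

1.1222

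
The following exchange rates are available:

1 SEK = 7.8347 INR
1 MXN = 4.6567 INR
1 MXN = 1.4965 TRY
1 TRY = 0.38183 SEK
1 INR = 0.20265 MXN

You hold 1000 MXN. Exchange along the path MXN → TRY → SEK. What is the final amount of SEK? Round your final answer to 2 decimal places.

1000 MXN × 1.4965 = 1496.5 TRY
1496.5 TRY × 0.38183 = 571.408595 SEK

571.41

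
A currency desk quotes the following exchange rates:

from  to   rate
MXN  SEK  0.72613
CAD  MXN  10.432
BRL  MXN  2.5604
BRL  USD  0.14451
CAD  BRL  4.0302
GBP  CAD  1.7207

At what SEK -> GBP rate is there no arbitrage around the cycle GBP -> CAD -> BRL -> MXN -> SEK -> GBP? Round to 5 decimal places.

0.07756

Known legs of the cycle: 1.7207 × 4.0302 × 2.5604 × 0.72613 = 12.89299920484143528
For no arbitrage the full-cycle product must be 1, so the missing rate is 1 / 12.89299920484143528 ≈ 0.0775615.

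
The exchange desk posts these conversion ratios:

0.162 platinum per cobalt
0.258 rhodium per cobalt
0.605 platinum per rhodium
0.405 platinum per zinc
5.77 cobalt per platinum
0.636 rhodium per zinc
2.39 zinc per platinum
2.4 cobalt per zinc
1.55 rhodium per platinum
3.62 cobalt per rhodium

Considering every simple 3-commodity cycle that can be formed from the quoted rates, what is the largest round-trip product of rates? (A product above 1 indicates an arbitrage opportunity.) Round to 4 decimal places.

platinum→zinc→cobalt→platinum: 2.39 × 2.4 × 0.162 = 0.92923
platinum→zinc→rhodium→platinum: 2.39 × 0.636 × 0.605 = 0.91962
platinum→rhodium→cobalt→platinum: 1.55 × 3.62 × 0.162 = 0.90898
platinum→cobalt→rhodium→platinum: 5.77 × 0.258 × 0.605 = 0.90064
Maximum is platinum→zinc→cobalt→platinum at 0.9292; no arbitrage — every cycle loses value.

0.9292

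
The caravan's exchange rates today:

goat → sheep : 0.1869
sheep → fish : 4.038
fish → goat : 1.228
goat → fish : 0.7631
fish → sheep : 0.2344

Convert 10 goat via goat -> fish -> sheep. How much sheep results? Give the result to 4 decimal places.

1.7887

10 goat × 0.7631 = 7.631 fish
7.631 fish × 0.2344 = 1.7887064 sheep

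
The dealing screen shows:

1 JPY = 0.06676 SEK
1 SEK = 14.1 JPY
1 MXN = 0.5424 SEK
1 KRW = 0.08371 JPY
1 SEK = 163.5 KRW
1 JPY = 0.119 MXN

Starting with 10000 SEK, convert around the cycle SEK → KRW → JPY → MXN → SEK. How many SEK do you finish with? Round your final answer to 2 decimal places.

10000 SEK × 163.5 = 1635000 KRW
1635000 KRW × 0.08371 = 136865.85 JPY
136865.85 JPY × 0.119 = 16287.03615 MXN
16287.03615 MXN × 0.5424 = 8834.08840776 SEK

8834.09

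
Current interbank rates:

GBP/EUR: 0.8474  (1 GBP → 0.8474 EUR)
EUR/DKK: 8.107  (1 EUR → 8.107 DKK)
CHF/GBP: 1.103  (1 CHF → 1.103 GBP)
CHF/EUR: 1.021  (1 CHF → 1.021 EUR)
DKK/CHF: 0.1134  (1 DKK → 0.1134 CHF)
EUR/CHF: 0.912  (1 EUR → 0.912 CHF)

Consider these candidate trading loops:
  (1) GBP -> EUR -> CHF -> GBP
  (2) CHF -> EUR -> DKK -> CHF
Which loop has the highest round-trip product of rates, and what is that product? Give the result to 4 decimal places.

(1) 0.8474 × 0.912 × 1.103 = 0.85243
(2) 1.021 × 8.107 × 0.1134 = 0.93864
Highest is cycle (2) at 0.9386 (≤1, no arbitrage).

0.9386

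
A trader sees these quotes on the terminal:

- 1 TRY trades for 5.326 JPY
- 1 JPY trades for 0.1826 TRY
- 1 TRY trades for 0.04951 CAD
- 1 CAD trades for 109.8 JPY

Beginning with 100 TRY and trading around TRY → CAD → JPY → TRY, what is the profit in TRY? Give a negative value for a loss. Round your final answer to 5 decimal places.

-0.73502

100 TRY × 0.04951 = 4.951 CAD
4.951 CAD × 109.8 = 543.6198 JPY
543.6198 JPY × 0.1826 = 99.26497548 TRY
Net change: 99.26497548 − 100 = -0.73502452 TRY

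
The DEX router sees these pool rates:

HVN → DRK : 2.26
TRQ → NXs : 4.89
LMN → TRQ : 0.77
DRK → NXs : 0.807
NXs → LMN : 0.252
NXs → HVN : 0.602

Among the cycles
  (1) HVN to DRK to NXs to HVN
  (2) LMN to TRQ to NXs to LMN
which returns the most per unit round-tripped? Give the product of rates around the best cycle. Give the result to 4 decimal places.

(1) 2.26 × 0.807 × 0.602 = 1.09794
(2) 0.77 × 4.89 × 0.252 = 0.94886
Highest is cycle (1) at 1.0979 (>1, arbitrage).

1.0979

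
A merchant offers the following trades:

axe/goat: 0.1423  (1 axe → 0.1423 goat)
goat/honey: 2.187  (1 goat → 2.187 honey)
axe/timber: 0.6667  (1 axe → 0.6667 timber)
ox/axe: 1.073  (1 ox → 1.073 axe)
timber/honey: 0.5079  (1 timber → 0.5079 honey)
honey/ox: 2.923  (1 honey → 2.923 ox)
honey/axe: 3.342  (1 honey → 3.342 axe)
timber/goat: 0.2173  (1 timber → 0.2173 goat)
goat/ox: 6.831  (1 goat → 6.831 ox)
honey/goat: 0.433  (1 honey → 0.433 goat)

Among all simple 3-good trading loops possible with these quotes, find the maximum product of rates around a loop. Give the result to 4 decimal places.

axe→timber→honey→axe: 0.6667 × 0.5079 × 3.342 = 1.13166
axe→goat→ox→axe: 0.1423 × 6.831 × 1.073 = 1.04301
axe→goat→honey→axe: 0.1423 × 2.187 × 3.342 = 1.04006
Maximum is axe→timber→honey→axe at 1.1317; arbitrage exists.

1.1317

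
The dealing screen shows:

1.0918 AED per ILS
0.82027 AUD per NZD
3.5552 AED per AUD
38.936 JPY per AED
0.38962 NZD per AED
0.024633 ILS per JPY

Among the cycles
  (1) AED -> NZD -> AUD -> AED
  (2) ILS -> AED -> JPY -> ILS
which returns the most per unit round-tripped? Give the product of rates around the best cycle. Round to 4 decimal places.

1.1362

(1) 0.38962 × 0.82027 × 3.5552 = 1.13622
(2) 1.0918 × 38.936 × 0.024633 = 1.04716
Highest is cycle (1) at 1.1362 (>1, arbitrage).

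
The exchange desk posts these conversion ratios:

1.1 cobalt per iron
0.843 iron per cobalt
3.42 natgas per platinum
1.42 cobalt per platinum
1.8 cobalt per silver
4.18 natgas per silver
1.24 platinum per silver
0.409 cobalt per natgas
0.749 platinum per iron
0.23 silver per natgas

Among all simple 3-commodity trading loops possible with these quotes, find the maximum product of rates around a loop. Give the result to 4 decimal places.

silver→platinum→natgas→silver: 1.24 × 3.42 × 0.23 = 0.97538
iron→platinum→cobalt→iron: 0.749 × 1.42 × 0.843 = 0.89660
Maximum is silver→platinum→natgas→silver at 0.9754; no arbitrage — every cycle loses value.

0.9754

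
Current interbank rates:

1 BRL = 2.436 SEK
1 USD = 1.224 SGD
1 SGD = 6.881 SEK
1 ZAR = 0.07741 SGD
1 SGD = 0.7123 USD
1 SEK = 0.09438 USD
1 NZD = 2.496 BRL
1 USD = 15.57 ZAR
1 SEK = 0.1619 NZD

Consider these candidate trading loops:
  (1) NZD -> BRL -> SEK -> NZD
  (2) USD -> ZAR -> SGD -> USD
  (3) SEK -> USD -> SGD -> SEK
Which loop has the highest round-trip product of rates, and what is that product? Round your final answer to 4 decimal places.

(1) 2.496 × 2.436 × 0.1619 = 0.98439
(2) 15.57 × 0.07741 × 0.7123 = 0.85852
(3) 0.09438 × 1.224 × 6.881 = 0.79490
Highest is cycle (1) at 0.9844 (≤1, no arbitrage).

0.9844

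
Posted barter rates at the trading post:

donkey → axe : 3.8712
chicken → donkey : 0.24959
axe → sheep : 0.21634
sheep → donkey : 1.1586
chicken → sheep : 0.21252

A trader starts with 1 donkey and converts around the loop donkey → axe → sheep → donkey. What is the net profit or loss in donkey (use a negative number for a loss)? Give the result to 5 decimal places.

1 donkey × 3.8712 = 3.8712 axe
3.8712 axe × 0.21634 = 0.837495408 sheep
0.837495408 sheep × 1.1586 = 0.9703221797088 donkey
Net change: 0.9703221797088 − 1 = -0.0296778202912 donkey

-0.02968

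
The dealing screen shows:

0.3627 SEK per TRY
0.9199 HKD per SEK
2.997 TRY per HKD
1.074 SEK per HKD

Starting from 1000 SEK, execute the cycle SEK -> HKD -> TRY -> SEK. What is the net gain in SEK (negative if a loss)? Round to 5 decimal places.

-0.05775

1000 SEK × 0.9199 = 919.9 HKD
919.9 HKD × 2.997 = 2756.9403 TRY
2756.9403 TRY × 0.3627 = 999.94224681 SEK
Net change: 999.94224681 − 1000 = -0.05775319 SEK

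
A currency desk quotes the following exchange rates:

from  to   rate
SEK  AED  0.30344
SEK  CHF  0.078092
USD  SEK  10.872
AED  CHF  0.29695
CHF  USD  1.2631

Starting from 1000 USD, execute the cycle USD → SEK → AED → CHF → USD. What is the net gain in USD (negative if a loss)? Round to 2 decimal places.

237.38

1000 USD × 10.872 = 10872 SEK
10872 SEK × 0.30344 = 3298.99968 AED
3298.99968 AED × 0.29695 = 979.637954976 CHF
979.637954976 CHF × 1.2631 = 1237.3807009301856 USD
Net change: 1237.3807009301856 − 1000 = 237.3807009301856 USD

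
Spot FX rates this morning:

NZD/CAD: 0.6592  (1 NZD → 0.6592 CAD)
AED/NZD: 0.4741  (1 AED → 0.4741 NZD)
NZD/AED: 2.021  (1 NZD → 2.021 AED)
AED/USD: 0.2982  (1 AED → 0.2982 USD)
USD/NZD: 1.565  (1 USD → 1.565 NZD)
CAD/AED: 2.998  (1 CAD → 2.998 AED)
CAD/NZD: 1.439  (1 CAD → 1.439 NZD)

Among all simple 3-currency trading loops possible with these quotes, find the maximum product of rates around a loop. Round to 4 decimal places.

0.9432

NZD→AED→USD→NZD: 2.021 × 0.2982 × 1.565 = 0.94317
CAD→AED→NZD→CAD: 2.998 × 0.4741 × 0.6592 = 0.93696
Maximum is NZD→AED→USD→NZD at 0.9432; no arbitrage — every cycle loses value.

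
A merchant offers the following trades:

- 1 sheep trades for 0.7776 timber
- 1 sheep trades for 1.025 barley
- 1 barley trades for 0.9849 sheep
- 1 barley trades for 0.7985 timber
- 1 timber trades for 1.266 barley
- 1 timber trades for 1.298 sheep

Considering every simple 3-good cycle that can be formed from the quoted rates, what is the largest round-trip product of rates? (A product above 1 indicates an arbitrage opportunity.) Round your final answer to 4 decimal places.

1.0624

sheep→barley→timber→sheep: 1.025 × 0.7985 × 1.298 = 1.06236
sheep→timber→barley→sheep: 0.7776 × 1.266 × 0.9849 = 0.96958
Maximum is sheep→barley→timber→sheep at 1.0624; arbitrage exists.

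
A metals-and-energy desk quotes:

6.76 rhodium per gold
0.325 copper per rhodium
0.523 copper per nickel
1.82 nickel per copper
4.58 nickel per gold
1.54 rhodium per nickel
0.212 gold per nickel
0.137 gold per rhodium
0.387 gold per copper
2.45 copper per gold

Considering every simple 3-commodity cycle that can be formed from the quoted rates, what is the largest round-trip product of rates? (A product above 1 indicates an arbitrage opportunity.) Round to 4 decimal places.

nickel→rhodium→gold→nickel: 1.54 × 0.137 × 4.58 = 0.96629
nickel→gold→copper→nickel: 0.212 × 2.45 × 1.82 = 0.94531
nickel→copper→gold→nickel: 0.523 × 0.387 × 4.58 = 0.92700
nickel→rhodium→copper→nickel: 1.54 × 0.325 × 1.82 = 0.91091
copper→gold→rhodium→copper: 0.387 × 6.76 × 0.325 = 0.85024
Maximum is nickel→rhodium→gold→nickel at 0.9663; no arbitrage — every cycle loses value.

0.9663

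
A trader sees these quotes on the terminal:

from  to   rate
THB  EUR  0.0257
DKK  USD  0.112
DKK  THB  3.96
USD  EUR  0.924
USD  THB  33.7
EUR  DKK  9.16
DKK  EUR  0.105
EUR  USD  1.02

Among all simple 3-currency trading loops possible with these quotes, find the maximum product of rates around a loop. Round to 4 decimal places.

EUR→DKK→USD→EUR: 9.16 × 0.112 × 0.924 = 0.94795
EUR→DKK→THB→EUR: 9.16 × 3.96 × 0.0257 = 0.93223
EUR→USD→THB→EUR: 1.02 × 33.7 × 0.0257 = 0.88341
Maximum is EUR→DKK→USD→EUR at 0.9480; no arbitrage — every cycle loses value.

0.9480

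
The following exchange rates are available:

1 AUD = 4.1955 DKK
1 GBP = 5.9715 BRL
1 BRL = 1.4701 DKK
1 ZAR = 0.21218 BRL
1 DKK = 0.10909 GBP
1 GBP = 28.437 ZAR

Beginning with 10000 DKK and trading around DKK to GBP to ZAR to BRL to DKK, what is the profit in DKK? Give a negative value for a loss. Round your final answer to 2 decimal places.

10000 DKK × 0.10909 = 1090.9 GBP
1090.9 GBP × 28.437 = 31021.9233 ZAR
31021.9233 ZAR × 0.21218 = 6582.231685794 BRL
6582.231685794 BRL × 1.4701 = 9676.5388012857594 DKK
Net change: 9676.5388012857594 − 10000 = -323.4611987142406 DKK

-323.46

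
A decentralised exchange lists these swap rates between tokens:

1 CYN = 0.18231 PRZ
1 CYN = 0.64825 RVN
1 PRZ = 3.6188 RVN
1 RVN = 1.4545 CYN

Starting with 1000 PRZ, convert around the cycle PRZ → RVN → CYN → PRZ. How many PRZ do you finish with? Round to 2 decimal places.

959.60

1000 PRZ × 3.6188 = 3618.8 RVN
3618.8 RVN × 1.4545 = 5263.5446 CYN
5263.5446 CYN × 0.18231 = 959.596816026 PRZ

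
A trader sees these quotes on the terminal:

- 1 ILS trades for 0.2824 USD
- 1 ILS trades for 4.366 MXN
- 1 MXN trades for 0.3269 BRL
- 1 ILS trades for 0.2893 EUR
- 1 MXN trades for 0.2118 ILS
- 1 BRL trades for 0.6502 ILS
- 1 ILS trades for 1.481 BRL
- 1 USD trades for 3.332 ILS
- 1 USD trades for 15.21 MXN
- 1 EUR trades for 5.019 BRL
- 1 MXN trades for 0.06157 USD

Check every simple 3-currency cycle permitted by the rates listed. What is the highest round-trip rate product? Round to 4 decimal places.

0.9441

EUR→BRL→ILS→EUR: 5.019 × 0.6502 × 0.2893 = 0.94409
ILS→MXN→BRL→ILS: 4.366 × 0.3269 × 0.6502 = 0.92799
ILS→USD→MXN→ILS: 0.2824 × 15.21 × 0.2118 = 0.90975
ILS→MXN→USD→ILS: 4.366 × 0.06157 × 3.332 = 0.89569
Maximum is EUR→BRL→ILS→EUR at 0.9441; no arbitrage — every cycle loses value.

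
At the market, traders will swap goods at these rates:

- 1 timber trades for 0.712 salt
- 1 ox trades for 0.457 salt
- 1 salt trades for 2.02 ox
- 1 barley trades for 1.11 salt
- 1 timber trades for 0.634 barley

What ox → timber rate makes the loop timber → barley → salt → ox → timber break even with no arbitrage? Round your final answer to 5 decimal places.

Known legs of the cycle: 0.634 × 1.11 × 2.02 = 1.4215548
For no arbitrage the full-cycle product must be 1, so the missing rate is 1 / 1.4215548 ≈ 0.7034551.

0.70346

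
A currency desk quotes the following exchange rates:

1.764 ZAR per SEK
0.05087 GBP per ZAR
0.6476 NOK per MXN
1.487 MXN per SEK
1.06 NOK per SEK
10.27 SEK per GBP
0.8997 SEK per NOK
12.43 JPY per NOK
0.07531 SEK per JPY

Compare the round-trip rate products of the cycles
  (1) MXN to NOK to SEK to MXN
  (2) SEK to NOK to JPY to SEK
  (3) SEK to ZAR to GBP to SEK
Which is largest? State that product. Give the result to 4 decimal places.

(1) 0.6476 × 0.8997 × 1.487 = 0.86639
(2) 1.06 × 12.43 × 0.07531 = 0.99227
(3) 1.764 × 0.05087 × 10.27 = 0.92158
Highest is cycle (2) at 0.9923 (≤1, no arbitrage).

0.9923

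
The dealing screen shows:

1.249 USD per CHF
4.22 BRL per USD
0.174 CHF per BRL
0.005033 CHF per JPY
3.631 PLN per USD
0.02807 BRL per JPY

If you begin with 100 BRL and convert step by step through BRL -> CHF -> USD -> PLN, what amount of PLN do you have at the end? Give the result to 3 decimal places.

100 BRL × 0.174 = 17.4 CHF
17.4 CHF × 1.249 = 21.7326 USD
21.7326 USD × 3.631 = 78.9110706 PLN

78.911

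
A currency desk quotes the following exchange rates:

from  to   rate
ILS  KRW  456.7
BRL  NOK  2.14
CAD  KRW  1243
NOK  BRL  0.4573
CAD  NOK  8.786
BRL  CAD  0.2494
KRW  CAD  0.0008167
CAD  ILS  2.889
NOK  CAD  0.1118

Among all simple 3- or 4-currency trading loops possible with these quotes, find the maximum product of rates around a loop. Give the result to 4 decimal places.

ILS→KRW→CAD→ILS: 456.7 × 0.0008167 × 2.889 = 1.07756
BRL→CAD→NOK→BRL: 0.2494 × 8.786 × 0.4573 = 1.00205
Maximum is ILS→KRW→CAD→ILS at 1.0776; arbitrage exists.

1.0776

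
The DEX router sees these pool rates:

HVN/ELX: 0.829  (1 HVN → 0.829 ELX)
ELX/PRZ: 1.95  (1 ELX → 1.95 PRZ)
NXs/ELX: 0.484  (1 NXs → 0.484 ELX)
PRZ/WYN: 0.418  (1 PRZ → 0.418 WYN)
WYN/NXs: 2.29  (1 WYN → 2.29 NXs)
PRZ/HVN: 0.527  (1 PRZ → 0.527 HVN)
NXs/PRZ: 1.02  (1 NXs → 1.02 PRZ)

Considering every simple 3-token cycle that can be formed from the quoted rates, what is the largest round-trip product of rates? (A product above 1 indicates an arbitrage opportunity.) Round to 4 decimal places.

WYN→NXs→PRZ→WYN: 2.29 × 1.02 × 0.418 = 0.97636
PRZ→HVN→ELX→PRZ: 0.527 × 0.829 × 1.95 = 0.85192
Maximum is WYN→NXs→PRZ→WYN at 0.9764; no arbitrage — every cycle loses value.

0.9764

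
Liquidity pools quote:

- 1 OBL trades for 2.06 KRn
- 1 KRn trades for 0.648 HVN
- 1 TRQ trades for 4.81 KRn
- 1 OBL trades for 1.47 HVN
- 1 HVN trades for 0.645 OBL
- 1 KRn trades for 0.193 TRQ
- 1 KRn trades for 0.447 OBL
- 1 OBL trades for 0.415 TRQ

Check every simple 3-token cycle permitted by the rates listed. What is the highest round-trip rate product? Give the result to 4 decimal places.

OBL→TRQ→KRn→OBL: 0.415 × 4.81 × 0.447 = 0.89228
HVN→OBL→KRn→HVN: 0.645 × 2.06 × 0.648 = 0.86100
Maximum is OBL→TRQ→KRn→OBL at 0.8923; no arbitrage — every cycle loses value.

0.8923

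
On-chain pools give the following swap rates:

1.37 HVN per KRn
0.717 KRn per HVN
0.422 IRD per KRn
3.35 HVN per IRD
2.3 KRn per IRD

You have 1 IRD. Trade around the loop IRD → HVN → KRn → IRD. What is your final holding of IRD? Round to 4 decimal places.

1.0136

1 IRD × 3.35 = 3.35 HVN
3.35 HVN × 0.717 = 2.40195 KRn
2.40195 KRn × 0.422 = 1.0136229 IRD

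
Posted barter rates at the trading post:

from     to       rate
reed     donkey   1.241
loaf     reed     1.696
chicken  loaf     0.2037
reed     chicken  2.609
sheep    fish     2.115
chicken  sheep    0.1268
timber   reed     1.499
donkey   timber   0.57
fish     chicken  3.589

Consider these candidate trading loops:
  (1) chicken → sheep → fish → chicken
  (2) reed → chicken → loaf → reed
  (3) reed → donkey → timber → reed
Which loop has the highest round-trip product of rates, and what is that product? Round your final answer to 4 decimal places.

1.0603

(1) 0.1268 × 2.115 × 3.589 = 0.96251
(2) 2.609 × 0.2037 × 1.696 = 0.90134
(3) 1.241 × 0.57 × 1.499 = 1.06035
Highest is cycle (3) at 1.0603 (>1, arbitrage).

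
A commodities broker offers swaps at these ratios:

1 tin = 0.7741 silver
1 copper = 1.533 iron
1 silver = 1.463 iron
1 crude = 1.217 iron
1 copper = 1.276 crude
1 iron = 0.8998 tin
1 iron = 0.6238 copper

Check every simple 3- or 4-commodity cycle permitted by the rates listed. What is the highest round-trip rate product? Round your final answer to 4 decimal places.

iron→tin→silver→iron: 0.8998 × 0.7741 × 1.463 = 1.01903
iron→copper→crude→iron: 0.6238 × 1.276 × 1.217 = 0.96869
Maximum is iron→tin→silver→iron at 1.0190; arbitrage exists.

1.0190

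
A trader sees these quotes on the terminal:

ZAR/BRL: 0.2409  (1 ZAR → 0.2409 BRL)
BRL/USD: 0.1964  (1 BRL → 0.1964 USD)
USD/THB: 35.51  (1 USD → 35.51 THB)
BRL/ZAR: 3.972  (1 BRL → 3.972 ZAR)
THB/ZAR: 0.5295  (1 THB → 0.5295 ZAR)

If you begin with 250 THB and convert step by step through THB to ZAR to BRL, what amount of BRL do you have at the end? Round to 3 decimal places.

31.889

250 THB × 0.5295 = 132.375 ZAR
132.375 ZAR × 0.2409 = 31.8891375 BRL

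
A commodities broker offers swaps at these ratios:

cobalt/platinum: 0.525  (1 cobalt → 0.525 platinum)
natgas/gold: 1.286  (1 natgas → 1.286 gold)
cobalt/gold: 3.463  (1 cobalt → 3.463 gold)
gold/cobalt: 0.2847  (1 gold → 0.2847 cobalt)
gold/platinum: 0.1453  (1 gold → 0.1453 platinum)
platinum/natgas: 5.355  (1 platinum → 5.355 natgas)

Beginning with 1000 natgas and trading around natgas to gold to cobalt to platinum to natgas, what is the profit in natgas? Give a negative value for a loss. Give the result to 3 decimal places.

29.312

1000 natgas × 1.286 = 1286 gold
1286 gold × 0.2847 = 366.1242 cobalt
366.1242 cobalt × 0.525 = 192.215205 platinum
192.215205 platinum × 5.355 = 1029.312422775 natgas
Net change: 1029.312422775 − 1000 = 29.312422775 natgas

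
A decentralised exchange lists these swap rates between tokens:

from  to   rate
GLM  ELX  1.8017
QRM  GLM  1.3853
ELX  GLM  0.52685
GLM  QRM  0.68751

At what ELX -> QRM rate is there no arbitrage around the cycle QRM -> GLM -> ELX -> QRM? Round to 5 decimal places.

Known legs of the cycle: 1.3853 × 1.8017 = 2.49589501
For no arbitrage the full-cycle product must be 1, so the missing rate is 1 / 2.49589501 ≈ 0.4006579.

0.40066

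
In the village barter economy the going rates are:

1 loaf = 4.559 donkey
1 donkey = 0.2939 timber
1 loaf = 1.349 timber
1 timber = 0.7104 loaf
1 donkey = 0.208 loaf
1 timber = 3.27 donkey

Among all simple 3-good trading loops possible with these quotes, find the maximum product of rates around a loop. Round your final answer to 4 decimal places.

0.9519

timber→loaf→donkey→timber: 0.7104 × 4.559 × 0.2939 = 0.95186
timber→donkey→loaf→timber: 3.27 × 0.208 × 1.349 = 0.91754
Maximum is timber→loaf→donkey→timber at 0.9519; no arbitrage — every cycle loses value.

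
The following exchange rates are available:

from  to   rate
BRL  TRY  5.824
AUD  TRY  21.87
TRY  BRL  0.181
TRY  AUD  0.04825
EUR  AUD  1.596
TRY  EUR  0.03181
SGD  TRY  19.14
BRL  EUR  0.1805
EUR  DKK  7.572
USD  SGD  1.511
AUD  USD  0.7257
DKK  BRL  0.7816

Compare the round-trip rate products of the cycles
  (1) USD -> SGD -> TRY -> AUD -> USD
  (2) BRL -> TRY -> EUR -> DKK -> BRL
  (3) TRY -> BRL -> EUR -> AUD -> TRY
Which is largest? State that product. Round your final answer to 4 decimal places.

1.1403

(1) 1.511 × 19.14 × 0.04825 × 0.7257 = 1.01265
(2) 5.824 × 0.03181 × 7.572 × 0.7816 = 1.09643
(3) 0.181 × 0.1805 × 1.596 × 21.87 = 1.14035
Highest is cycle (3) at 1.1403 (>1, arbitrage).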